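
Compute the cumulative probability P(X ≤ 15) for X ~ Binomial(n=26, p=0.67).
0.209306

We have X ~ Binomial(n=26, p=0.67).

The CDF gives us P(X ≤ k).

Using the CDF:
P(X ≤ 15) = 0.209306

This means there's approximately a 20.9% chance that X is at most 15.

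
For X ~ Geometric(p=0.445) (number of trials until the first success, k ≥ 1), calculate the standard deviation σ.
1.6741

We have X ~ Geometric(p=0.445) (number of trials until the first success, k ≥ 1).

For a Geometric distribution with p=0.445 (number of trials until the first success, k ≥ 1):
σ = √Var(X) = 1.6741

The standard deviation is the square root of the variance.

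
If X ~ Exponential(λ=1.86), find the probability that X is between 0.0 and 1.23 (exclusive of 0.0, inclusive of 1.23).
0.898511

We have X ~ Exponential(λ=1.86).

To find P(0.0 < X ≤ 1.23), we use:
P(0.0 < X ≤ 1.23) = P(X ≤ 1.23) - P(X ≤ 0.0)
                 = F(1.23) - F(0.0)
                 = 0.898511 - 0.000000
                 = 0.898511

So there's approximately a 89.9% chance that X falls in this range.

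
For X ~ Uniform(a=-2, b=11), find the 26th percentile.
1.3800

We have X ~ Uniform(a=-2, b=11).

We want to find x such that P(X ≤ x) = 0.26.

This is the 26th percentile, which means 26% of values fall below this point.

Using the inverse CDF (quantile function):
x = F⁻¹(0.26) = 1.3800

Verification: P(X ≤ 1.3800) = 0.26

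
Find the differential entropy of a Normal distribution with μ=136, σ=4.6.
2.9450 nats

We have X ~ Normal(μ=136, σ=4.6).

The differential entropy measures the uncertainty or information content of the distribution.

For a Normal distribution with μ=136, σ=4.6:
h(X) = 2.9450 nats

(In bits, this would be 4.2487 bits.)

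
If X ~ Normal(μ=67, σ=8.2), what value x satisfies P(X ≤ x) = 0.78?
73.3320

We have X ~ Normal(μ=67, σ=8.2).

We want to find x such that P(X ≤ x) = 0.78.

This is the 78th percentile, which means 78% of values fall below this point.

Using the inverse CDF (quantile function):
x = F⁻¹(0.78) = 73.3320

Verification: P(X ≤ 73.3320) = 0.78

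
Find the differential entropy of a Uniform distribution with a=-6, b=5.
2.3979 nats

We have X ~ Uniform(a=-6, b=5).

The differential entropy measures the uncertainty or information content of the distribution.

For a Uniform distribution with a=-6, b=5:
h(X) = 2.3979 nats

(In bits, this would be 3.4594 bits.)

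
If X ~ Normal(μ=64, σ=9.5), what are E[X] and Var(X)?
E[X] = 64.0000, Var(X) = 90.2500

We have X ~ Normal(μ=64, σ=9.5).

For a Normal distribution with μ=64, σ=9.5:

Expected value:
E[X] = 64.0000

Variance:
Var(X) = 90.2500

Standard deviation:
σ = √Var(X) = 9.5000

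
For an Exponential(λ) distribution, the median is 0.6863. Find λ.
λ = 1.0100

For X ~ Exponential(λ), the CDF is F(x) = 1 - e^(-λx).
The median m satisfies F(m) = 0.5:
1 - e^(-λm) = 0.5
e^(-λm) = 0.5
λm = ln(2)
m = ln(2) / λ

Given m = 0.6863:
λ = ln(2) / 0.6863 = 0.693147 / 0.6863 = 1.0100

Verification: ln(2) / 1.0100 = 0.6863 ✓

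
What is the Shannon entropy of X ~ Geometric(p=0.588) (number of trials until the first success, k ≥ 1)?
1.1523 nats

We have X ~ Geometric(p=0.588) (number of trials until the first success, k ≥ 1).

The Shannon entropy measures the uncertainty or information content of the distribution.

For a Geometric distribution with p=0.588 (number of trials until the first success, k ≥ 1):
H(X) = 1.1523 nats

(In bits, this would be 1.6625 bits.)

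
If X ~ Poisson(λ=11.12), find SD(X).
3.3347

We have X ~ Poisson(λ=11.12).

For a Poisson distribution with λ=11.12:
σ = √Var(X) = 3.3347

The standard deviation is the square root of the variance.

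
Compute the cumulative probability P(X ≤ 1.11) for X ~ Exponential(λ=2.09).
0.901717

We have X ~ Exponential(λ=2.09).

The CDF gives us P(X ≤ k).

Using the CDF:
P(X ≤ 1.11) = 0.901717

This means there's approximately a 90.2% chance that X is at most 1.11.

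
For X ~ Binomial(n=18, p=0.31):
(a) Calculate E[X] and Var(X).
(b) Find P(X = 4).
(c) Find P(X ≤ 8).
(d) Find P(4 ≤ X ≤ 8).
(a) E[X] = 5.5800, Var(X) = 3.8502
(b) P(X = 4) = 0.156695
(c) P(X ≤ 8) = 0.928013
(d) P(4 ≤ X ≤ 8) = 0.784771

We have X ~ Binomial(n=18, p=0.31).

(a) Moments:
E[X] = 5.5800
Var(X) = 3.8502
σ = √Var(X) = 1.9622

(b) Point probability using PMF:
P(X = 4) = 0.156695

(c) Cumulative probability using CDF:
P(X ≤ 8) = F(8) = 0.928013

(d) Range probability:
P(4 ≤ X ≤ 8) = P(X ≤ 8) - P(X ≤ 3)
                   = F(8) - F(3)
                   = 0.928013 - 0.143242
                   = 0.784771

This means approximately 78.5% of outcomes fall in the interval [4, 8].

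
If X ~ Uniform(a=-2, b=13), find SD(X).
4.3301

We have X ~ Uniform(a=-2, b=13).

For a Uniform distribution with a=-2, b=13:
σ = √Var(X) = 4.3301

The standard deviation is the square root of the variance.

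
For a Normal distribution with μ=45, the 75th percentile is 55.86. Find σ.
σ = 16.1011

For X ~ Normal(μ, σ), the p-th percentile satisfies x = μ + z_p × σ,
where z_p = Φ⁻¹(p) is the standard normal quantile.

Step 1: z_{0.75} = Φ⁻¹(0.75) = 0.6745

Step 2: Solve for σ:
55.86 = 45 + 0.6745 × σ
σ = (55.86 - 45) / 0.6745
σ = 10.86 / 0.6745
σ = 16.1011

Verification: μ + z × σ = 45 + 0.6745 × 16.1011 = 55.86 ✓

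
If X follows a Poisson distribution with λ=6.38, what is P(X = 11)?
0.030274

We have X ~ Poisson(λ=6.38).

For a Poisson distribution, the PMF gives us the probability of each outcome.

Using the PMF formula:
P(X = 11) = 0.030274

Rounded to 4 decimal places: 0.0303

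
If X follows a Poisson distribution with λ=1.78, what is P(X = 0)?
0.168638

We have X ~ Poisson(λ=1.78).

For a Poisson distribution, the PMF gives us the probability of each outcome.

Using the PMF formula:
P(X = 0) = 0.168638

Rounded to 4 decimal places: 0.1686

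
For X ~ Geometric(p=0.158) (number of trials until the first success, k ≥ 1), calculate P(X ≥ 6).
0.423214

We have X ~ Geometric(p=0.158) (number of trials until the first success, k ≥ 1).

For discrete distributions, P(X ≥ 6) = 1 - P(X ≤ 5).

P(X ≤ 5) = 0.576786
P(X ≥ 6) = 1 - 0.576786 = 0.423214

So there's approximately a 42.3% chance that X is at least 6.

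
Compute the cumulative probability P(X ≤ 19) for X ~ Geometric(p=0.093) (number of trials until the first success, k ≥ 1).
0.843491

We have X ~ Geometric(p=0.093) (number of trials until the first success, k ≥ 1).

The CDF gives us P(X ≤ k).

Using the CDF:
P(X ≤ 19) = 0.843491

This means there's approximately a 84.3% chance that X is at most 19.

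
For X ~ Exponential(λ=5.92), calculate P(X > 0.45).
0.069669

We have X ~ Exponential(λ=5.92).

P(X > 0.45) = 1 - P(X ≤ 0.45)
                = 1 - F(0.45)
                = 1 - 0.930331
                = 0.069669

So there's approximately a 7.0% chance that X exceeds 0.45.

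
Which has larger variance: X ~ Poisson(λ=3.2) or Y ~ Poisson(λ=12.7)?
Y has larger variance (12.7000 > 3.2000)

Compute the variance for each distribution:

X ~ Poisson(λ=3.2):
Var(X) = 3.2000

Y ~ Poisson(λ=12.7):
Var(Y) = 12.7000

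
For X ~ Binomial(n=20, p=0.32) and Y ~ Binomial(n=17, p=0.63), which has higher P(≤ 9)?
X has higher probability (P(X ≤ 9) = 0.9281 > P(Y ≤ 9) = 0.2676)

Compute P(≤ 9) for each distribution:

X ~ Binomial(n=20, p=0.32):
P(X ≤ 9) = 0.9281

Y ~ Binomial(n=17, p=0.63):
P(Y ≤ 9) = 0.2676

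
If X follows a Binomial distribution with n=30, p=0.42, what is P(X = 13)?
0.144154

We have X ~ Binomial(n=30, p=0.42).

For a Binomial distribution, the PMF gives us the probability of each outcome.

Using the PMF formula:
P(X = 13) = 0.144154

Rounded to 4 decimal places: 0.1442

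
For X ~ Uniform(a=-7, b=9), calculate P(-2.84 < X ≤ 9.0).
0.740000

We have X ~ Uniform(a=-7, b=9).

To find P(-2.84 < X ≤ 9.0), we use:
P(-2.84 < X ≤ 9.0) = P(X ≤ 9.0) - P(X ≤ -2.84)
                 = F(9.0) - F(-2.84)
                 = 1.000000 - 0.260000
                 = 0.740000

So there's approximately a 74.0% chance that X falls in this range.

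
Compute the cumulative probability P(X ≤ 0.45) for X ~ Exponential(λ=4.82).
0.885708

We have X ~ Exponential(λ=4.82).

The CDF gives us P(X ≤ k).

Using the CDF:
P(X ≤ 0.45) = 0.885708

This means there's approximately a 88.6% chance that X is at most 0.45.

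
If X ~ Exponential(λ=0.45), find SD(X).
2.2222

We have X ~ Exponential(λ=0.45).

For an Exponential distribution with λ=0.45:
σ = √Var(X) = 2.2222

The standard deviation is the square root of the variance.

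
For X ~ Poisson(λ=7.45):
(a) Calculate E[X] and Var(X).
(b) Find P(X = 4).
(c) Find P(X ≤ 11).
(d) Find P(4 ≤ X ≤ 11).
(a) E[X] = 7.4500, Var(X) = 7.4500
(b) P(X = 4) = 0.074631
(c) P(X ≤ 11) = 0.923651
(d) P(4 ≤ X ≤ 11) = 0.862531

We have X ~ Poisson(λ=7.45).

(a) Moments:
E[X] = 7.4500
Var(X) = 7.4500
σ = √Var(X) = 2.7295

(b) Point probability using PMF:
P(X = 4) = 0.074631

(c) Cumulative probability using CDF:
P(X ≤ 11) = F(11) = 0.923651

(d) Range probability:
P(4 ≤ X ≤ 11) = P(X ≤ 11) - P(X ≤ 3)
                   = F(11) - F(3)
                   = 0.923651 - 0.061119
                   = 0.862531

This means approximately 86.3% of outcomes fall in the interval [4, 11].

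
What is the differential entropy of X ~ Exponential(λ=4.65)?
-0.5369 nats

We have X ~ Exponential(λ=4.65).

The differential entropy measures the uncertainty or information content of the distribution.

For an Exponential distribution with λ=4.65:
h(X) = -0.5369 nats

(In bits, this would be -0.7745 bits.)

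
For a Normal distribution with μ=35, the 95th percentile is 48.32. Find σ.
σ = 8.0980

For X ~ Normal(μ, σ), the p-th percentile satisfies x = μ + z_p × σ,
where z_p = Φ⁻¹(p) is the standard normal quantile.

Step 1: z_{0.95} = Φ⁻¹(0.95) = 1.6449

Step 2: Solve for σ:
48.32 = 35 + 1.6449 × σ
σ = (48.32 - 35) / 1.6449
σ = 13.32 / 1.6449
σ = 8.0980

Verification: μ + z × σ = 35 + 1.6449 × 8.0980 = 48.32 ✓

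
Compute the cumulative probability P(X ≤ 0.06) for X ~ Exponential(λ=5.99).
0.301905

We have X ~ Exponential(λ=5.99).

The CDF gives us P(X ≤ k).

Using the CDF:
P(X ≤ 0.06) = 0.301905

This means there's approximately a 30.2% chance that X is at most 0.06.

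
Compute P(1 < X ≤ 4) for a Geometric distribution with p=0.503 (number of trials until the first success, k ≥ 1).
0.435987

We have X ~ Geometric(p=0.503) (number of trials until the first success, k ≥ 1).

To find P(1 < X ≤ 4), we use:
P(1 < X ≤ 4) = P(X ≤ 4) - P(X ≤ 1)
                 = F(4) - F(1)
                 = 0.938987 - 0.503000
                 = 0.435987

So there's approximately a 43.6% chance that X falls in this range.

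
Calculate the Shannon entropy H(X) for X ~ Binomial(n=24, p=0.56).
2.3072 nats

We have X ~ Binomial(n=24, p=0.56).

The Shannon entropy measures the uncertainty or information content of the distribution.

For a Binomial distribution with n=24, p=0.56:
H(X) = 2.3072 nats

(In bits, this would be 3.3286 bits.)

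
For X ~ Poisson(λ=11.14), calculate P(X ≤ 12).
0.673284

We have X ~ Poisson(λ=11.14).

The CDF gives us P(X ≤ k).

Using the CDF:
P(X ≤ 12) = 0.673284

This means there's approximately a 67.3% chance that X is at most 12.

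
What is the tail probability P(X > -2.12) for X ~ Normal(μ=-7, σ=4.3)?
0.128212

We have X ~ Normal(μ=-7, σ=4.3).

P(X > -2.12) = 1 - P(X ≤ -2.12)
                = 1 - F(-2.12)
                = 1 - 0.871788
                = 0.128212

So there's approximately a 12.8% chance that X exceeds -2.12.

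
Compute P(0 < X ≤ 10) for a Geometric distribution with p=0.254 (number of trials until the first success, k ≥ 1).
0.946619

We have X ~ Geometric(p=0.254) (number of trials until the first success, k ≥ 1).

To find P(0 < X ≤ 10), we use:
P(0 < X ≤ 10) = P(X ≤ 10) - P(X ≤ 0)
                 = F(10) - F(0)
                 = 0.946619 - 0.000000
                 = 0.946619

So there's approximately a 94.7% chance that X falls in this range.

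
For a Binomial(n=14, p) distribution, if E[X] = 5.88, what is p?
p = 0.42

For a Binomial(n, p) distribution:
E[X] = n × p

Given n = 14 and E[X] = 5.88:
5.88 = 14 × p
p = 5.88 / 14 = 0.42

Verification: Binomial(14, 0.42) has E[X] = 5.88 ✓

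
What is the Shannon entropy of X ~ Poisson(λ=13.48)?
2.7131 nats

We have X ~ Poisson(λ=13.48).

The Shannon entropy measures the uncertainty or information content of the distribution.

For a Poisson distribution with λ=13.48:
H(X) = 2.7131 nats

(In bits, this would be 3.9142 bits.)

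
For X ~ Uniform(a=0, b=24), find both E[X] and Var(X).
E[X] = 12.0000, Var(X) = 48.0000

We have X ~ Uniform(a=0, b=24).

For a Uniform distribution with a=0, b=24:

Expected value:
E[X] = 12.0000

Variance:
Var(X) = 48.0000

Standard deviation:
σ = √Var(X) = 6.9282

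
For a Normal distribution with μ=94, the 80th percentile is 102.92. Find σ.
σ = 10.5986

For X ~ Normal(μ, σ), the p-th percentile satisfies x = μ + z_p × σ,
where z_p = Φ⁻¹(p) is the standard normal quantile.

Step 1: z_{0.8} = Φ⁻¹(0.8) = 0.8416

Step 2: Solve for σ:
102.92 = 94 + 0.8416 × σ
σ = (102.92 - 94) / 0.8416
σ = 8.92 / 0.8416
σ = 10.5986

Verification: μ + z × σ = 94 + 0.8416 × 10.5986 = 102.92 ✓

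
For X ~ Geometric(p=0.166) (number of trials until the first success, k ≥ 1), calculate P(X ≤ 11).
0.864223

We have X ~ Geometric(p=0.166) (number of trials until the first success, k ≥ 1).

The CDF gives us P(X ≤ k).

Using the CDF:
P(X ≤ 11) = 0.864223

This means there's approximately a 86.4% chance that X is at most 11.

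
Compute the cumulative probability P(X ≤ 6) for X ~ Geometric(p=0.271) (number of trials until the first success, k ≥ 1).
0.849905

We have X ~ Geometric(p=0.271) (number of trials until the first success, k ≥ 1).

The CDF gives us P(X ≤ k).

Using the CDF:
P(X ≤ 6) = 0.849905

This means there's approximately a 85.0% chance that X is at most 6.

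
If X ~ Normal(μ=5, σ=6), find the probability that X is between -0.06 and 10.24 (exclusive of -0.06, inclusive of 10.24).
0.609238

We have X ~ Normal(μ=5, σ=6).

To find P(-0.06 < X ≤ 10.24), we use:
P(-0.06 < X ≤ 10.24) = P(X ≤ 10.24) - P(X ≤ -0.06)
                 = F(10.24) - F(-0.06)
                 = 0.808759 - 0.199521
                 = 0.609238

So there's approximately a 60.9% chance that X falls in this range.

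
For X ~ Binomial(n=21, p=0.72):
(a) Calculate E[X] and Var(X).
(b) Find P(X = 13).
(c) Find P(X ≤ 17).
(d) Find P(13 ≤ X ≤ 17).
(a) E[X] = 15.1200, Var(X) = 4.2336
(b) P(X = 13) = 0.107431
(c) P(X ≤ 17) = 0.879755
(d) P(13 ≤ X ≤ 17) = 0.775532

We have X ~ Binomial(n=21, p=0.72).

(a) Moments:
E[X] = 15.1200
Var(X) = 4.2336
σ = √Var(X) = 2.0576

(b) Point probability using PMF:
P(X = 13) = 0.107431

(c) Cumulative probability using CDF:
P(X ≤ 17) = F(17) = 0.879755

(d) Range probability:
P(13 ≤ X ≤ 17) = P(X ≤ 17) - P(X ≤ 12)
                   = F(17) - F(12)
                   = 0.879755 - 0.104223
                   = 0.775532

This means approximately 77.6% of outcomes fall in the interval [13, 17].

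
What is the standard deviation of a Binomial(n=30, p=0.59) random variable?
2.6939

We have X ~ Binomial(n=30, p=0.59).

For a Binomial distribution with n=30, p=0.59:
σ = √Var(X) = 2.6939

The standard deviation is the square root of the variance.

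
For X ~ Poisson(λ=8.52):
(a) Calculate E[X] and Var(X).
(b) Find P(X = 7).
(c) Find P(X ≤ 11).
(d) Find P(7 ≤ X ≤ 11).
(a) E[X] = 8.5200, Var(X) = 8.5200
(b) P(X = 7) = 0.128961
(c) P(X ≤ 11) = 0.846951
(d) P(7 ≤ X ≤ 11) = 0.592899

We have X ~ Poisson(λ=8.52).

(a) Moments:
E[X] = 8.5200
Var(X) = 8.5200
σ = √Var(X) = 2.9189

(b) Point probability using PMF:
P(X = 7) = 0.128961

(c) Cumulative probability using CDF:
P(X ≤ 11) = F(11) = 0.846951

(d) Range probability:
P(7 ≤ X ≤ 11) = P(X ≤ 11) - P(X ≤ 6)
                   = F(11) - F(6)
                   = 0.846951 - 0.254053
                   = 0.592899

This means approximately 59.3% of outcomes fall in the interval [7, 11].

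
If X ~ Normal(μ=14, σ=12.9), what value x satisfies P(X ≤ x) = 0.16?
1.1715

We have X ~ Normal(μ=14, σ=12.9).

We want to find x such that P(X ≤ x) = 0.16.

This is the 16th percentile, which means 16% of values fall below this point.

Using the inverse CDF (quantile function):
x = F⁻¹(0.16) = 1.1715

Verification: P(X ≤ 1.1715) = 0.16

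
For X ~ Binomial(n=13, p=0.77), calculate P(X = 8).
0.102363

We have X ~ Binomial(n=13, p=0.77).

For a Binomial distribution, the PMF gives us the probability of each outcome.

Using the PMF formula:
P(X = 8) = 0.102363

Rounded to 4 decimal places: 0.1024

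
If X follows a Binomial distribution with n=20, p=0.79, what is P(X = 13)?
0.065178

We have X ~ Binomial(n=20, p=0.79).

For a Binomial distribution, the PMF gives us the probability of each outcome.

Using the PMF formula:
P(X = 13) = 0.065178

Rounded to 4 decimal places: 0.0652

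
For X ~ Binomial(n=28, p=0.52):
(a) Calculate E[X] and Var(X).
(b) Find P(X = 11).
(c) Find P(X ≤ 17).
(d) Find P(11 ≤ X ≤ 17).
(a) E[X] = 14.5600, Var(X) = 6.9888
(b) P(X = 11) = 0.061525
(c) P(X ≤ 17) = 0.867222
(d) P(11 ≤ X ≤ 17) = 0.805250

We have X ~ Binomial(n=28, p=0.52).

(a) Moments:
E[X] = 14.5600
Var(X) = 6.9888
σ = √Var(X) = 2.6436

(b) Point probability using PMF:
P(X = 11) = 0.061525

(c) Cumulative probability using CDF:
P(X ≤ 17) = F(17) = 0.867222

(d) Range probability:
P(11 ≤ X ≤ 17) = P(X ≤ 17) - P(X ≤ 10)
                   = F(17) - F(10)
                   = 0.867222 - 0.061972
                   = 0.805250

This means approximately 80.5% of outcomes fall in the interval [11, 17].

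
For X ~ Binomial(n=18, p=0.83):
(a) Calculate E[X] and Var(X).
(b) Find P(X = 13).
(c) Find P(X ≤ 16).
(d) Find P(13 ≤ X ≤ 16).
(a) E[X] = 14.9400, Var(X) = 2.5398
(b) P(X = 13) = 0.107929
(c) P(X ≤ 16) = 0.836214
(d) P(13 ≤ X ≤ 16) = 0.765454

We have X ~ Binomial(n=18, p=0.83).

(a) Moments:
E[X] = 14.9400
Var(X) = 2.5398
σ = √Var(X) = 1.5937

(b) Point probability using PMF:
P(X = 13) = 0.107929

(c) Cumulative probability using CDF:
P(X ≤ 16) = F(16) = 0.836214

(d) Range probability:
P(13 ≤ X ≤ 16) = P(X ≤ 16) - P(X ≤ 12)
                   = F(16) - F(12)
                   = 0.836214 - 0.070760
                   = 0.765454

This means approximately 76.5% of outcomes fall in the interval [13, 16].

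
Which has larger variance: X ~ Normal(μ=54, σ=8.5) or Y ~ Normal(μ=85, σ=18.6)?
Y has larger variance (345.9600 > 72.2500)

Compute the variance for each distribution:

X ~ Normal(μ=54, σ=8.5):
Var(X) = 72.2500

Y ~ Normal(μ=85, σ=18.6):
Var(Y) = 345.9600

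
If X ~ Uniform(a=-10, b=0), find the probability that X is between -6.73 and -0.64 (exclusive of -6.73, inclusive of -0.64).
0.609000

We have X ~ Uniform(a=-10, b=0).

To find P(-6.73 < X ≤ -0.64), we use:
P(-6.73 < X ≤ -0.64) = P(X ≤ -0.64) - P(X ≤ -6.73)
                 = F(-0.64) - F(-6.73)
                 = 0.936000 - 0.327000
                 = 0.609000

So there's approximately a 60.9% chance that X falls in this range.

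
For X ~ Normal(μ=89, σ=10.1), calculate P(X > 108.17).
0.028847

We have X ~ Normal(μ=89, σ=10.1).

P(X > 108.17) = 1 - P(X ≤ 108.17)
                = 1 - F(108.17)
                = 1 - 0.971153
                = 0.028847

So there's approximately a 2.9% chance that X exceeds 108.17.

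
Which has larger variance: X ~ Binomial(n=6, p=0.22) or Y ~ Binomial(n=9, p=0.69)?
Y has larger variance (1.9251 > 1.0296)

Compute the variance for each distribution:

X ~ Binomial(n=6, p=0.22):
Var(X) = 1.0296

Y ~ Binomial(n=9, p=0.69):
Var(Y) = 1.9251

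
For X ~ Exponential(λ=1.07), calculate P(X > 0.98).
0.350428

We have X ~ Exponential(λ=1.07).

P(X > 0.98) = 1 - P(X ≤ 0.98)
                = 1 - F(0.98)
                = 1 - 0.649572
                = 0.350428

So there's approximately a 35.0% chance that X exceeds 0.98.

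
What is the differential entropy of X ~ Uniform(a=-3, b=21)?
3.1781 nats

We have X ~ Uniform(a=-3, b=21).

The differential entropy measures the uncertainty or information content of the distribution.

For a Uniform distribution with a=-3, b=21:
h(X) = 3.1781 nats

(In bits, this would be 4.5850 bits.)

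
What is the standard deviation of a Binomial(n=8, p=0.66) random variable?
1.3399

We have X ~ Binomial(n=8, p=0.66).

For a Binomial distribution with n=8, p=0.66:
σ = √Var(X) = 1.3399

The standard deviation is the square root of the variance.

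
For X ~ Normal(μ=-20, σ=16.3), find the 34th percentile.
-26.7231

We have X ~ Normal(μ=-20, σ=16.3).

We want to find x such that P(X ≤ x) = 0.34.

This is the 34th percentile, which means 34% of values fall below this point.

Using the inverse CDF (quantile function):
x = F⁻¹(0.34) = -26.7231

Verification: P(X ≤ -26.7231) = 0.34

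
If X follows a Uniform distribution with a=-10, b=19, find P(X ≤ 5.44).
0.532414

We have X ~ Uniform(a=-10, b=19).

The CDF gives us P(X ≤ k).

Using the CDF:
P(X ≤ 5.44) = 0.532414

This means there's approximately a 53.2% chance that X is at most 5.44.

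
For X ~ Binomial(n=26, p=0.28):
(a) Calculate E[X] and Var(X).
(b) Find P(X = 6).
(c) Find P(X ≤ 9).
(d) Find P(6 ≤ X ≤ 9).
(a) E[X] = 7.2800, Var(X) = 5.2416
(b) P(X = 6) = 0.155511
(c) P(X ≤ 9) = 0.834668
(d) P(6 ≤ X ≤ 9) = 0.612016

We have X ~ Binomial(n=26, p=0.28).

(a) Moments:
E[X] = 7.2800
Var(X) = 5.2416
σ = √Var(X) = 2.2895

(b) Point probability using PMF:
P(X = 6) = 0.155511

(c) Cumulative probability using CDF:
P(X ≤ 9) = F(9) = 0.834668

(d) Range probability:
P(6 ≤ X ≤ 9) = P(X ≤ 9) - P(X ≤ 5)
                   = F(9) - F(5)
                   = 0.834668 - 0.222652
                   = 0.612016

This means approximately 61.2% of outcomes fall in the interval [6, 9].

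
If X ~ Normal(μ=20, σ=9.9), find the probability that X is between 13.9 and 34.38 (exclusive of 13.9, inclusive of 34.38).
0.657928

We have X ~ Normal(μ=20, σ=9.9).

To find P(13.9 < X ≤ 34.38), we use:
P(13.9 < X ≤ 34.38) = P(X ≤ 34.38) - P(X ≤ 13.9)
                 = F(34.38) - F(13.9)
                 = 0.926822 - 0.268894
                 = 0.657928

So there's approximately a 65.8% chance that X falls in this range.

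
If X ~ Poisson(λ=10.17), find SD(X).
3.1890

We have X ~ Poisson(λ=10.17).

For a Poisson distribution with λ=10.17:
σ = √Var(X) = 3.1890

The standard deviation is the square root of the variance.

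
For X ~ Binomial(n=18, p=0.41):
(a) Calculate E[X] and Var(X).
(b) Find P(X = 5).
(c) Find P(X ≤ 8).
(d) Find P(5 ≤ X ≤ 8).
(a) E[X] = 7.3800, Var(X) = 4.3542
(b) P(X = 5) = 0.104202
(c) P(X ≤ 8) = 0.707244
(d) P(5 ≤ X ≤ 8) = 0.626581

We have X ~ Binomial(n=18, p=0.41).

(a) Moments:
E[X] = 7.3800
Var(X) = 4.3542
σ = √Var(X) = 2.0867

(b) Point probability using PMF:
P(X = 5) = 0.104202

(c) Cumulative probability using CDF:
P(X ≤ 8) = F(8) = 0.707244

(d) Range probability:
P(5 ≤ X ≤ 8) = P(X ≤ 8) - P(X ≤ 4)
                   = F(8) - F(4)
                   = 0.707244 - 0.080662
                   = 0.626581

This means approximately 62.7% of outcomes fall in the interval [5, 8].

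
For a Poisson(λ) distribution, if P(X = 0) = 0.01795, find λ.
λ = 4.0202

For a Poisson(λ) distribution, the PMF at 0 is:
P(X = 0) = λ^0 e^(-λ) / 0! = e^(-λ)

Given P(X = 0) = 0.01795:
e^(-λ) = 0.01795
-λ = ln(0.01795)
λ = -ln(0.01795) = 4.0202

Verification: e^(-4.0202) = 0.01795 ✓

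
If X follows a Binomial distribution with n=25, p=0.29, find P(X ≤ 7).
0.555996

We have X ~ Binomial(n=25, p=0.29).

The CDF gives us P(X ≤ k).

Using the CDF:
P(X ≤ 7) = 0.555996

This means there's approximately a 55.6% chance that X is at most 7.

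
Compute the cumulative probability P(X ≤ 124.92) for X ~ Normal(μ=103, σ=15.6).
0.920008

We have X ~ Normal(μ=103, σ=15.6).

The CDF gives us P(X ≤ k).

Using the CDF:
P(X ≤ 124.92) = 0.920008

This means there's approximately a 92.0% chance that X is at most 124.92.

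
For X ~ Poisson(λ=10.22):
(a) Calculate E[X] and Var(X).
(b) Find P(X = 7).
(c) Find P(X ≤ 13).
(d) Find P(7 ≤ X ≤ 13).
(a) E[X] = 10.2200, Var(X) = 10.2200
(b) P(X = 7) = 0.084185
(c) P(X ≤ 13) = 0.847901
(d) P(7 ≤ X ≤ 13) = 0.731033

We have X ~ Poisson(λ=10.22).

(a) Moments:
E[X] = 10.2200
Var(X) = 10.2200
σ = √Var(X) = 3.1969

(b) Point probability using PMF:
P(X = 7) = 0.084185

(c) Cumulative probability using CDF:
P(X ≤ 13) = F(13) = 0.847901

(d) Range probability:
P(7 ≤ X ≤ 13) = P(X ≤ 13) - P(X ≤ 6)
                   = F(13) - F(6)
                   = 0.847901 - 0.116868
                   = 0.731033

This means approximately 73.1% of outcomes fall in the interval [7, 13].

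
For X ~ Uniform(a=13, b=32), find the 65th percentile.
25.3500

We have X ~ Uniform(a=13, b=32).

We want to find x such that P(X ≤ x) = 0.65.

This is the 65th percentile, which means 65% of values fall below this point.

Using the inverse CDF (quantile function):
x = F⁻¹(0.65) = 25.3500

Verification: P(X ≤ 25.3500) = 0.65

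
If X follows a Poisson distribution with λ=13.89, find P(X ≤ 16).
0.765363

We have X ~ Poisson(λ=13.89).

The CDF gives us P(X ≤ k).

Using the CDF:
P(X ≤ 16) = 0.765363

This means there's approximately a 76.5% chance that X is at most 16.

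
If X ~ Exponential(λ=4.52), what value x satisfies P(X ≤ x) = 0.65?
0.2323

We have X ~ Exponential(λ=4.52).

We want to find x such that P(X ≤ x) = 0.65.

This is the 65th percentile, which means 65% of values fall below this point.

Using the inverse CDF (quantile function):
x = F⁻¹(0.65) = 0.2323

Verification: P(X ≤ 0.2323) = 0.65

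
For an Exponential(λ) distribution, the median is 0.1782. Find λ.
λ = 3.8897

For X ~ Exponential(λ), the CDF is F(x) = 1 - e^(-λx).
The median m satisfies F(m) = 0.5:
1 - e^(-λm) = 0.5
e^(-λm) = 0.5
λm = ln(2)
m = ln(2) / λ

Given m = 0.1782:
λ = ln(2) / 0.1782 = 0.693147 / 0.1782 = 3.8897

Verification: ln(2) / 3.8897 = 0.1782 ✓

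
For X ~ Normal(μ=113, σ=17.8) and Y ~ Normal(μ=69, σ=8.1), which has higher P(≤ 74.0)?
Y has higher probability (P(Y ≤ 74.0) = 0.7315 > P(X ≤ 74.0) = 0.0142)

Compute P(≤ 74.0) for each distribution:

X ~ Normal(μ=113, σ=17.8):
P(X ≤ 74.0) = 0.0142

Y ~ Normal(μ=69, σ=8.1):
P(Y ≤ 74.0) = 0.7315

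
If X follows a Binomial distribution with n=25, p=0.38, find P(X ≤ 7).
0.206797

We have X ~ Binomial(n=25, p=0.38).

The CDF gives us P(X ≤ k).

Using the CDF:
P(X ≤ 7) = 0.206797

This means there's approximately a 20.7% chance that X is at most 7.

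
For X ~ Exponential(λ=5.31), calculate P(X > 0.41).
0.113370

We have X ~ Exponential(λ=5.31).

P(X > 0.41) = 1 - P(X ≤ 0.41)
                = 1 - F(0.41)
                = 1 - 0.886630
                = 0.113370

So there's approximately a 11.3% chance that X exceeds 0.41.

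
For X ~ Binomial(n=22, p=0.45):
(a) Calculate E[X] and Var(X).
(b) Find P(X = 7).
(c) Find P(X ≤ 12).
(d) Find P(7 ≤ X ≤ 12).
(a) E[X] = 9.9000, Var(X) = 5.4450
(b) P(X = 7) = 0.081239
(c) P(X ≤ 12) = 0.867235
(d) P(7 ≤ X ≤ 12) = 0.796720

We have X ~ Binomial(n=22, p=0.45).

(a) Moments:
E[X] = 9.9000
Var(X) = 5.4450
σ = √Var(X) = 2.3335

(b) Point probability using PMF:
P(X = 7) = 0.081239

(c) Cumulative probability using CDF:
P(X ≤ 12) = F(12) = 0.867235

(d) Range probability:
P(7 ≤ X ≤ 12) = P(X ≤ 12) - P(X ≤ 6)
                   = F(12) - F(6)
                   = 0.867235 - 0.070515
                   = 0.796720

This means approximately 79.7% of outcomes fall in the interval [7, 12].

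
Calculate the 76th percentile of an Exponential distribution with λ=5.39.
0.2648

We have X ~ Exponential(λ=5.39).

We want to find x such that P(X ≤ x) = 0.76.

This is the 76th percentile, which means 76% of values fall below this point.

Using the inverse CDF (quantile function):
x = F⁻¹(0.76) = 0.2648

Verification: P(X ≤ 0.2648) = 0.76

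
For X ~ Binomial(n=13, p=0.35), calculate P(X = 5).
0.215390

We have X ~ Binomial(n=13, p=0.35).

For a Binomial distribution, the PMF gives us the probability of each outcome.

Using the PMF formula:
P(X = 5) = 0.215390

Rounded to 4 decimal places: 0.2154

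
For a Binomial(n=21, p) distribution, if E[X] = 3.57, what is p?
p = 0.17

For a Binomial(n, p) distribution:
E[X] = n × p

Given n = 21 and E[X] = 3.57:
3.57 = 21 × p
p = 3.57 / 21 = 0.17

Verification: Binomial(21, 0.17) has E[X] = 3.57 ✓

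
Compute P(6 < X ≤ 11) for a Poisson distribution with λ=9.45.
0.588496

We have X ~ Poisson(λ=9.45).

To find P(6 < X ≤ 11), we use:
P(6 < X ≤ 11) = P(X ≤ 11) - P(X ≤ 6)
                 = F(11) - F(6)
                 = 0.757301 - 0.168806
                 = 0.588496

So there's approximately a 58.8% chance that X falls in this range.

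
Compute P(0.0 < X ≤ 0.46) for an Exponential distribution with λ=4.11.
0.849019

We have X ~ Exponential(λ=4.11).

To find P(0.0 < X ≤ 0.46), we use:
P(0.0 < X ≤ 0.46) = P(X ≤ 0.46) - P(X ≤ 0.0)
                 = F(0.46) - F(0.0)
                 = 0.849019 - 0.000000
                 = 0.849019

So there's approximately a 84.9% chance that X falls in this range.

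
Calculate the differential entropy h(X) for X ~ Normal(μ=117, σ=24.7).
4.6257 nats

We have X ~ Normal(μ=117, σ=24.7).

The differential entropy measures the uncertainty or information content of the distribution.

For a Normal distribution with μ=117, σ=24.7:
h(X) = 4.6257 nats

(In bits, this would be 6.6735 bits.)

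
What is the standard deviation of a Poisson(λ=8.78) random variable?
2.9631

We have X ~ Poisson(λ=8.78).

For a Poisson distribution with λ=8.78:
σ = √Var(X) = 2.9631

The standard deviation is the square root of the variance.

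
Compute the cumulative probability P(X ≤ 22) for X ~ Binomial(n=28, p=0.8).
0.499467

We have X ~ Binomial(n=28, p=0.8).

The CDF gives us P(X ≤ k).

Using the CDF:
P(X ≤ 22) = 0.499467

This means there's approximately a 49.9% chance that X is at most 22.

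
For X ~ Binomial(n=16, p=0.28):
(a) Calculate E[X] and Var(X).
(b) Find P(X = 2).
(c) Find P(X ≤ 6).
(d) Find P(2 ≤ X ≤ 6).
(a) E[X] = 4.4800, Var(X) = 3.2256
(b) P(X = 2) = 0.094657
(c) P(X ≤ 6) = 0.868347
(d) P(2 ≤ X ≤ 6) = 0.830677

We have X ~ Binomial(n=16, p=0.28).

(a) Moments:
E[X] = 4.4800
Var(X) = 3.2256
σ = √Var(X) = 1.7960

(b) Point probability using PMF:
P(X = 2) = 0.094657

(c) Cumulative probability using CDF:
P(X ≤ 6) = F(6) = 0.868347

(d) Range probability:
P(2 ≤ X ≤ 6) = P(X ≤ 6) - P(X ≤ 1)
                   = F(6) - F(1)
                   = 0.868347 - 0.037670
                   = 0.830677

This means approximately 83.1% of outcomes fall in the interval [2, 6].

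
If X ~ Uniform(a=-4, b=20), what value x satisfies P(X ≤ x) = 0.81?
15.4400

We have X ~ Uniform(a=-4, b=20).

We want to find x such that P(X ≤ x) = 0.81.

This is the 81st percentile, which means 81% of values fall below this point.

Using the inverse CDF (quantile function):
x = F⁻¹(0.81) = 15.4400

Verification: P(X ≤ 15.4400) = 0.81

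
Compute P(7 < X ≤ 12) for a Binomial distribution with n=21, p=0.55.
0.620836

We have X ~ Binomial(n=21, p=0.55).

To find P(7 < X ≤ 12), we use:
P(7 < X ≤ 12) = P(X ≤ 12) - P(X ≤ 7)
                 = F(12) - F(7)
                 = 0.658729 - 0.037893
                 = 0.620836

So there's approximately a 62.1% chance that X falls in this range.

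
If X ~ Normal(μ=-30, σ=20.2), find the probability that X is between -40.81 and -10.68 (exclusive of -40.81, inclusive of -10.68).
0.534300

We have X ~ Normal(μ=-30, σ=20.2).

To find P(-40.81 < X ≤ -10.68), we use:
P(-40.81 < X ≤ -10.68) = P(X ≤ -10.68) - P(X ≤ -40.81)
                 = F(-10.68) - F(-40.81)
                 = 0.830574 - 0.296274
                 = 0.534300

So there's approximately a 53.4% chance that X falls in this range.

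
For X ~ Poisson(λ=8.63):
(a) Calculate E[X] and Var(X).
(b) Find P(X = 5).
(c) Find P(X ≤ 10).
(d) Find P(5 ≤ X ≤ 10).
(a) E[X] = 8.6300, Var(X) = 8.6300
(b) P(X = 5) = 0.071271
(c) P(X ≤ 10) = 0.748851
(d) P(5 ≤ X ≤ 10) = 0.680046

We have X ~ Poisson(λ=8.63).

(a) Moments:
E[X] = 8.6300
Var(X) = 8.6300
σ = √Var(X) = 2.9377

(b) Point probability using PMF:
P(X = 5) = 0.071271

(c) Cumulative probability using CDF:
P(X ≤ 10) = F(10) = 0.748851

(d) Range probability:
P(5 ≤ X ≤ 10) = P(X ≤ 10) - P(X ≤ 4)
                   = F(10) - F(4)
                   = 0.748851 - 0.068805
                   = 0.680046

This means approximately 68.0% of outcomes fall in the interval [5, 10].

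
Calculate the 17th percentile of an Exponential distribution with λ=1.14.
0.1634

We have X ~ Exponential(λ=1.14).

We want to find x such that P(X ≤ x) = 0.17.

This is the 17th percentile, which means 17% of values fall below this point.

Using the inverse CDF (quantile function):
x = F⁻¹(0.17) = 0.1634

Verification: P(X ≤ 0.1634) = 0.17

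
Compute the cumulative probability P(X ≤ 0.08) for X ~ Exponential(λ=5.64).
0.363137

We have X ~ Exponential(λ=5.64).

The CDF gives us P(X ≤ k).

Using the CDF:
P(X ≤ 0.08) = 0.363137

This means there's approximately a 36.3% chance that X is at most 0.08.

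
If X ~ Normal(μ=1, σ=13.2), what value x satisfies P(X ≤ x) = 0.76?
10.3232

We have X ~ Normal(μ=1, σ=13.2).

We want to find x such that P(X ≤ x) = 0.76.

This is the 76th percentile, which means 76% of values fall below this point.

Using the inverse CDF (quantile function):
x = F⁻¹(0.76) = 10.3232

Verification: P(X ≤ 10.3232) = 0.76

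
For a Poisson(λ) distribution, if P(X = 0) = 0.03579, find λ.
λ = 3.3301

For a Poisson(λ) distribution, the PMF at 0 is:
P(X = 0) = λ^0 e^(-λ) / 0! = e^(-λ)

Given P(X = 0) = 0.03579:
e^(-λ) = 0.03579
-λ = ln(0.03579)
λ = -ln(0.03579) = 3.3301

Verification: e^(-3.3301) = 0.03579 ✓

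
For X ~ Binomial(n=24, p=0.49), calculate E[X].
11.7600

We have X ~ Binomial(n=24, p=0.49).

For a Binomial distribution with n=24, p=0.49:
E[X] = 11.7600

This is the expected (average) value of X.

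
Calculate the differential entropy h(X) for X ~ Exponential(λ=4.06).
-0.4012 nats

We have X ~ Exponential(λ=4.06).

The differential entropy measures the uncertainty or information content of the distribution.

For an Exponential distribution with λ=4.06:
h(X) = -0.4012 nats

(In bits, this would be -0.5788 bits.)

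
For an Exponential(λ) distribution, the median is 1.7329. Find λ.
λ = 0.4000

For X ~ Exponential(λ), the CDF is F(x) = 1 - e^(-λx).
The median m satisfies F(m) = 0.5:
1 - e^(-λm) = 0.5
e^(-λm) = 0.5
λm = ln(2)
m = ln(2) / λ

Given m = 1.7329:
λ = ln(2) / 1.7329 = 0.693147 / 1.7329 = 0.4000

Verification: ln(2) / 0.4000 = 1.7329 ✓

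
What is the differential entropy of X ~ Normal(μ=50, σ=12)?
3.9038 nats

We have X ~ Normal(μ=50, σ=12).

The differential entropy measures the uncertainty or information content of the distribution.

For a Normal distribution with μ=50, σ=12:
h(X) = 3.9038 nats

(In bits, this would be 5.6321 bits.)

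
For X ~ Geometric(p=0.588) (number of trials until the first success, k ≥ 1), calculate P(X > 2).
0.169744

We have X ~ Geometric(p=0.588) (number of trials until the first success, k ≥ 1).

P(X > 2) = 1 - P(X ≤ 2)
                = 1 - F(2)
                = 1 - 0.830256
                = 0.169744

So there's approximately a 17.0% chance that X exceeds 2.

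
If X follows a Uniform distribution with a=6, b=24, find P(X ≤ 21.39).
0.855000

We have X ~ Uniform(a=6, b=24).

The CDF gives us P(X ≤ k).

Using the CDF:
P(X ≤ 21.39) = 0.855000

This means there's approximately a 85.5% chance that X is at most 21.39.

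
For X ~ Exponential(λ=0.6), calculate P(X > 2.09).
0.285361

We have X ~ Exponential(λ=0.6).

P(X > 2.09) = 1 - P(X ≤ 2.09)
                = 1 - F(2.09)
                = 1 - 0.714639
                = 0.285361

So there's approximately a 28.5% chance that X exceeds 2.09.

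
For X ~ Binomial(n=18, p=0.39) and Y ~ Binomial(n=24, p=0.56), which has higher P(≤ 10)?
X has higher probability (P(X ≤ 10) = 0.9520 > P(Y ≤ 10) = 0.1137)

Compute P(≤ 10) for each distribution:

X ~ Binomial(n=18, p=0.39):
P(X ≤ 10) = 0.9520

Y ~ Binomial(n=24, p=0.56):
P(Y ≤ 10) = 0.1137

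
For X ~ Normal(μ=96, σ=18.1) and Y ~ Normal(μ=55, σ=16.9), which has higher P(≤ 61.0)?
Y has higher probability (P(Y ≤ 61.0) = 0.6387 > P(X ≤ 61.0) = 0.0266)

Compute P(≤ 61.0) for each distribution:

X ~ Normal(μ=96, σ=18.1):
P(X ≤ 61.0) = 0.0266

Y ~ Normal(μ=55, σ=16.9):
P(Y ≤ 61.0) = 0.6387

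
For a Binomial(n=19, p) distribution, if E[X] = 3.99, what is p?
p = 0.21

For a Binomial(n, p) distribution:
E[X] = n × p

Given n = 19 and E[X] = 3.99:
3.99 = 19 × p
p = 3.99 / 19 = 0.21

Verification: Binomial(19, 0.21) has E[X] = 3.99 ✓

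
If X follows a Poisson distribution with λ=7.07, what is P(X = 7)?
0.148951

We have X ~ Poisson(λ=7.07).

For a Poisson distribution, the PMF gives us the probability of each outcome.

Using the PMF formula:
P(X = 7) = 0.148951

Rounded to 4 decimal places: 0.1490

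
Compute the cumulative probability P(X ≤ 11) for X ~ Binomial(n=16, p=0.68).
0.618121

We have X ~ Binomial(n=16, p=0.68).

The CDF gives us P(X ≤ k).

Using the CDF:
P(X ≤ 11) = 0.618121

This means there's approximately a 61.8% chance that X is at most 11.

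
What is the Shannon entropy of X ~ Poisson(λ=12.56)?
2.6773 nats

We have X ~ Poisson(λ=12.56).

The Shannon entropy measures the uncertainty or information content of the distribution.

For a Poisson distribution with λ=12.56:
H(X) = 2.6773 nats

(In bits, this would be 3.8625 bits.)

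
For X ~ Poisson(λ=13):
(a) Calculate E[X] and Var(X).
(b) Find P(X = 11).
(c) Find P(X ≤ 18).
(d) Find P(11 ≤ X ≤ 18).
(a) E[X] = 13.0000, Var(X) = 13.0000
(b) P(X = 11) = 0.101483
(c) P(X ≤ 18) = 0.930167
(d) P(11 ≤ X ≤ 18) = 0.678485

We have X ~ Poisson(λ=13).

(a) Moments:
E[X] = 13.0000
Var(X) = 13.0000
σ = √Var(X) = 3.6056

(b) Point probability using PMF:
P(X = 11) = 0.101483

(c) Cumulative probability using CDF:
P(X ≤ 18) = F(18) = 0.930167

(d) Range probability:
P(11 ≤ X ≤ 18) = P(X ≤ 18) - P(X ≤ 10)
                   = F(18) - F(10)
                   = 0.930167 - 0.251682
                   = 0.678485

This means approximately 67.8% of outcomes fall in the interval [11, 18].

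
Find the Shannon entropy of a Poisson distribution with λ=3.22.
1.9701 nats

We have X ~ Poisson(λ=3.22).

The Shannon entropy measures the uncertainty or information content of the distribution.

For a Poisson distribution with λ=3.22:
H(X) = 1.9701 nats

(In bits, this would be 2.8422 bits.)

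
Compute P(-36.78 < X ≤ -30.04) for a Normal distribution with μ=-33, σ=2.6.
0.799542

We have X ~ Normal(μ=-33, σ=2.6).

To find P(-36.78 < X ≤ -30.04), we use:
P(-36.78 < X ≤ -30.04) = P(X ≤ -30.04) - P(X ≤ -36.78)
                 = F(-30.04) - F(-36.78)
                 = 0.872536 - 0.072994
                 = 0.799542

So there's approximately a 80.0% chance that X falls in this range.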